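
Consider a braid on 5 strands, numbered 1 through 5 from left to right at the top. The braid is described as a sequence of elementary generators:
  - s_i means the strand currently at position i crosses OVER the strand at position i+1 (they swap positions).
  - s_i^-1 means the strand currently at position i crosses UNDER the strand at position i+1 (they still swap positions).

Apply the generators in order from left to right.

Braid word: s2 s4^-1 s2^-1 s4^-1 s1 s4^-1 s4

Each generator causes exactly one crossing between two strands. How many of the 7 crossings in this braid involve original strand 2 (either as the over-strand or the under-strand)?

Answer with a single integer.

Answer: 3

Derivation:
Gen 1: crossing 2x3. Involves strand 2? yes. Count so far: 1
Gen 2: crossing 4x5. Involves strand 2? no. Count so far: 1
Gen 3: crossing 3x2. Involves strand 2? yes. Count so far: 2
Gen 4: crossing 5x4. Involves strand 2? no. Count so far: 2
Gen 5: crossing 1x2. Involves strand 2? yes. Count so far: 3
Gen 6: crossing 4x5. Involves strand 2? no. Count so far: 3
Gen 7: crossing 5x4. Involves strand 2? no. Count so far: 3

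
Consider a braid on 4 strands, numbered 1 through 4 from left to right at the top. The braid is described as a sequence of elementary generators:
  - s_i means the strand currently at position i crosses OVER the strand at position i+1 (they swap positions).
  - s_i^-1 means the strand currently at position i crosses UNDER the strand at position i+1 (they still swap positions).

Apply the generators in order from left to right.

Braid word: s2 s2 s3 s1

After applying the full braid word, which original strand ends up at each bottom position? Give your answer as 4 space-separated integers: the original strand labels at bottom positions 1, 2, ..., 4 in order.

Answer: 2 1 4 3

Derivation:
Gen 1 (s2): strand 2 crosses over strand 3. Perm now: [1 3 2 4]
Gen 2 (s2): strand 3 crosses over strand 2. Perm now: [1 2 3 4]
Gen 3 (s3): strand 3 crosses over strand 4. Perm now: [1 2 4 3]
Gen 4 (s1): strand 1 crosses over strand 2. Perm now: [2 1 4 3]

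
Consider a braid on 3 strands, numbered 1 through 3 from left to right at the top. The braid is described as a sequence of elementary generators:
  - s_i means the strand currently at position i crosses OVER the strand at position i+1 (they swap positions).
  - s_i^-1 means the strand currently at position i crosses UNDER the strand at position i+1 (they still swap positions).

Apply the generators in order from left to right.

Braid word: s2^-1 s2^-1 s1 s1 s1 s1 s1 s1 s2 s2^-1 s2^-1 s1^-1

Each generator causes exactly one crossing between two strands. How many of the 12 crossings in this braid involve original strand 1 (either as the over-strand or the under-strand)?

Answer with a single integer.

Gen 1: crossing 2x3. Involves strand 1? no. Count so far: 0
Gen 2: crossing 3x2. Involves strand 1? no. Count so far: 0
Gen 3: crossing 1x2. Involves strand 1? yes. Count so far: 1
Gen 4: crossing 2x1. Involves strand 1? yes. Count so far: 2
Gen 5: crossing 1x2. Involves strand 1? yes. Count so far: 3
Gen 6: crossing 2x1. Involves strand 1? yes. Count so far: 4
Gen 7: crossing 1x2. Involves strand 1? yes. Count so far: 5
Gen 8: crossing 2x1. Involves strand 1? yes. Count so far: 6
Gen 9: crossing 2x3. Involves strand 1? no. Count so far: 6
Gen 10: crossing 3x2. Involves strand 1? no. Count so far: 6
Gen 11: crossing 2x3. Involves strand 1? no. Count so far: 6
Gen 12: crossing 1x3. Involves strand 1? yes. Count so far: 7

Answer: 7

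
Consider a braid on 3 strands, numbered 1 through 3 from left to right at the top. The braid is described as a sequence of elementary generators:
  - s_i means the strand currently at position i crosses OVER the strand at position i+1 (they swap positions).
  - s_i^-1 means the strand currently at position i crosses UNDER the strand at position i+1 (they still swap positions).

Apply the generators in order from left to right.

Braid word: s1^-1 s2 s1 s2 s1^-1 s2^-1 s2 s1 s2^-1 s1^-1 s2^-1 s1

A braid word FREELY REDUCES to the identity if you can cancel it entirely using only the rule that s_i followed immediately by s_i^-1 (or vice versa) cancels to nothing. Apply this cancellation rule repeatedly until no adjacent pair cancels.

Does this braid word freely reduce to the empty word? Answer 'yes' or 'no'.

Gen 1 (s1^-1): push. Stack: [s1^-1]
Gen 2 (s2): push. Stack: [s1^-1 s2]
Gen 3 (s1): push. Stack: [s1^-1 s2 s1]
Gen 4 (s2): push. Stack: [s1^-1 s2 s1 s2]
Gen 5 (s1^-1): push. Stack: [s1^-1 s2 s1 s2 s1^-1]
Gen 6 (s2^-1): push. Stack: [s1^-1 s2 s1 s2 s1^-1 s2^-1]
Gen 7 (s2): cancels prior s2^-1. Stack: [s1^-1 s2 s1 s2 s1^-1]
Gen 8 (s1): cancels prior s1^-1. Stack: [s1^-1 s2 s1 s2]
Gen 9 (s2^-1): cancels prior s2. Stack: [s1^-1 s2 s1]
Gen 10 (s1^-1): cancels prior s1. Stack: [s1^-1 s2]
Gen 11 (s2^-1): cancels prior s2. Stack: [s1^-1]
Gen 12 (s1): cancels prior s1^-1. Stack: []
Reduced word: (empty)

Answer: yes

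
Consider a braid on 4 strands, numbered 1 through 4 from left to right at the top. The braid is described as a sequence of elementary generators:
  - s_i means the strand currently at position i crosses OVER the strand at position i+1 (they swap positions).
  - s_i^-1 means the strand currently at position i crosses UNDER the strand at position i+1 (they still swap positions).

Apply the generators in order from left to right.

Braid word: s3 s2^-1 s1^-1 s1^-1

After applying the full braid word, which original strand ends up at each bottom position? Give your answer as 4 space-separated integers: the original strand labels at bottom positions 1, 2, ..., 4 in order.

Answer: 1 4 2 3

Derivation:
Gen 1 (s3): strand 3 crosses over strand 4. Perm now: [1 2 4 3]
Gen 2 (s2^-1): strand 2 crosses under strand 4. Perm now: [1 4 2 3]
Gen 3 (s1^-1): strand 1 crosses under strand 4. Perm now: [4 1 2 3]
Gen 4 (s1^-1): strand 4 crosses under strand 1. Perm now: [1 4 2 3]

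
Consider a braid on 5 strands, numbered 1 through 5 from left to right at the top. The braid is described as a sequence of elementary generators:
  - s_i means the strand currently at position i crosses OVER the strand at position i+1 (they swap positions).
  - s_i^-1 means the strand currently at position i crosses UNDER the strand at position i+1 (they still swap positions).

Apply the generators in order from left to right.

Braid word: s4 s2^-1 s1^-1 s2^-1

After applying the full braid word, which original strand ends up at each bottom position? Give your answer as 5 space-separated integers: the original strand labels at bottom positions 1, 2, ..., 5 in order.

Answer: 3 2 1 5 4

Derivation:
Gen 1 (s4): strand 4 crosses over strand 5. Perm now: [1 2 3 5 4]
Gen 2 (s2^-1): strand 2 crosses under strand 3. Perm now: [1 3 2 5 4]
Gen 3 (s1^-1): strand 1 crosses under strand 3. Perm now: [3 1 2 5 4]
Gen 4 (s2^-1): strand 1 crosses under strand 2. Perm now: [3 2 1 5 4]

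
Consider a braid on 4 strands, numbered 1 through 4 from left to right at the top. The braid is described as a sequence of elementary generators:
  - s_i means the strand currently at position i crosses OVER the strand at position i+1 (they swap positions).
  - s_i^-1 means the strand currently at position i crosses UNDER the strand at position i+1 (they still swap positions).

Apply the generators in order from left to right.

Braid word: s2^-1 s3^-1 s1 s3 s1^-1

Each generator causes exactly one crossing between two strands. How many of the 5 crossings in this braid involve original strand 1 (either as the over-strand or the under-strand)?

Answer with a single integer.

Gen 1: crossing 2x3. Involves strand 1? no. Count so far: 0
Gen 2: crossing 2x4. Involves strand 1? no. Count so far: 0
Gen 3: crossing 1x3. Involves strand 1? yes. Count so far: 1
Gen 4: crossing 4x2. Involves strand 1? no. Count so far: 1
Gen 5: crossing 3x1. Involves strand 1? yes. Count so far: 2

Answer: 2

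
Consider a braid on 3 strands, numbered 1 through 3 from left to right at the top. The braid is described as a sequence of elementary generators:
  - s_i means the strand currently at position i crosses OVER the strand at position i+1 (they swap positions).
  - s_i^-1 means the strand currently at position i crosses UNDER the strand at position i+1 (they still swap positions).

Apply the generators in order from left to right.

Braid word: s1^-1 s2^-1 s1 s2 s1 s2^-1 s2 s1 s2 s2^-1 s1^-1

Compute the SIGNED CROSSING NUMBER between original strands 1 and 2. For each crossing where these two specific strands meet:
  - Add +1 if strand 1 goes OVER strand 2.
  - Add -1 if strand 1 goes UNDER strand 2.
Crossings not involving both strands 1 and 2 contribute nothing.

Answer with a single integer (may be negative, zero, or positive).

Answer: 0

Derivation:
Gen 1: 1 under 2. Both 1&2? yes. Contrib: -1. Sum: -1
Gen 2: crossing 1x3. Both 1&2? no. Sum: -1
Gen 3: crossing 2x3. Both 1&2? no. Sum: -1
Gen 4: 2 over 1. Both 1&2? yes. Contrib: -1. Sum: -2
Gen 5: crossing 3x1. Both 1&2? no. Sum: -2
Gen 6: crossing 3x2. Both 1&2? no. Sum: -2
Gen 7: crossing 2x3. Both 1&2? no. Sum: -2
Gen 8: crossing 1x3. Both 1&2? no. Sum: -2
Gen 9: 1 over 2. Both 1&2? yes. Contrib: +1. Sum: -1
Gen 10: 2 under 1. Both 1&2? yes. Contrib: +1. Sum: 0
Gen 11: crossing 3x1. Both 1&2? no. Sum: 0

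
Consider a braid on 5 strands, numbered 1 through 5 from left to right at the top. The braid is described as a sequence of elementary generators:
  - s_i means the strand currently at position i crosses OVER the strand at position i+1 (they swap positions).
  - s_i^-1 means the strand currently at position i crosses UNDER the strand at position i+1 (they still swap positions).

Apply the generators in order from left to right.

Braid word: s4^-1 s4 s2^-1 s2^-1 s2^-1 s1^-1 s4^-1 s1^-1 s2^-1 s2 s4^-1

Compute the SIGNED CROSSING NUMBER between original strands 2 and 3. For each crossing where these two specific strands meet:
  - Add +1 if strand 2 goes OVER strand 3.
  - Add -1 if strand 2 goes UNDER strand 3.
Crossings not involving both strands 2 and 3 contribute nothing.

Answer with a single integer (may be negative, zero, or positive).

Answer: 1

Derivation:
Gen 1: crossing 4x5. Both 2&3? no. Sum: 0
Gen 2: crossing 5x4. Both 2&3? no. Sum: 0
Gen 3: 2 under 3. Both 2&3? yes. Contrib: -1. Sum: -1
Gen 4: 3 under 2. Both 2&3? yes. Contrib: +1. Sum: 0
Gen 5: 2 under 3. Both 2&3? yes. Contrib: -1. Sum: -1
Gen 6: crossing 1x3. Both 2&3? no. Sum: -1
Gen 7: crossing 4x5. Both 2&3? no. Sum: -1
Gen 8: crossing 3x1. Both 2&3? no. Sum: -1
Gen 9: 3 under 2. Both 2&3? yes. Contrib: +1. Sum: 0
Gen 10: 2 over 3. Both 2&3? yes. Contrib: +1. Sum: 1
Gen 11: crossing 5x4. Both 2&3? no. Sum: 1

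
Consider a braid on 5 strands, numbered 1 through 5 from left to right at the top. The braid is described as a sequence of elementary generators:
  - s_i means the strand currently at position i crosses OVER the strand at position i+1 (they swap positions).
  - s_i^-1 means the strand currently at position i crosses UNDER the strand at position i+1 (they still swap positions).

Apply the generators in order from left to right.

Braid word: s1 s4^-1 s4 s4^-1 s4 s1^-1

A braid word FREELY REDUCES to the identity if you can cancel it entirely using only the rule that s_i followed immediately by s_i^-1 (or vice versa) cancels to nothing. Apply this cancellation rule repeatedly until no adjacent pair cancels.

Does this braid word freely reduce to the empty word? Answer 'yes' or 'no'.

Gen 1 (s1): push. Stack: [s1]
Gen 2 (s4^-1): push. Stack: [s1 s4^-1]
Gen 3 (s4): cancels prior s4^-1. Stack: [s1]
Gen 4 (s4^-1): push. Stack: [s1 s4^-1]
Gen 5 (s4): cancels prior s4^-1. Stack: [s1]
Gen 6 (s1^-1): cancels prior s1. Stack: []
Reduced word: (empty)

Answer: yes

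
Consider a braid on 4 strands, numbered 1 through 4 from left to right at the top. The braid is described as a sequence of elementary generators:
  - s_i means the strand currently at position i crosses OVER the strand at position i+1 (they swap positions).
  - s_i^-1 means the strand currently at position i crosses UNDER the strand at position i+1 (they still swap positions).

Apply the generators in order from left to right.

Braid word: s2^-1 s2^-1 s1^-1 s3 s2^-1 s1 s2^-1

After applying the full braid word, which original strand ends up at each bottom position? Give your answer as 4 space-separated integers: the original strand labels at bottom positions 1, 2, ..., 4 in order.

Gen 1 (s2^-1): strand 2 crosses under strand 3. Perm now: [1 3 2 4]
Gen 2 (s2^-1): strand 3 crosses under strand 2. Perm now: [1 2 3 4]
Gen 3 (s1^-1): strand 1 crosses under strand 2. Perm now: [2 1 3 4]
Gen 4 (s3): strand 3 crosses over strand 4. Perm now: [2 1 4 3]
Gen 5 (s2^-1): strand 1 crosses under strand 4. Perm now: [2 4 1 3]
Gen 6 (s1): strand 2 crosses over strand 4. Perm now: [4 2 1 3]
Gen 7 (s2^-1): strand 2 crosses under strand 1. Perm now: [4 1 2 3]

Answer: 4 1 2 3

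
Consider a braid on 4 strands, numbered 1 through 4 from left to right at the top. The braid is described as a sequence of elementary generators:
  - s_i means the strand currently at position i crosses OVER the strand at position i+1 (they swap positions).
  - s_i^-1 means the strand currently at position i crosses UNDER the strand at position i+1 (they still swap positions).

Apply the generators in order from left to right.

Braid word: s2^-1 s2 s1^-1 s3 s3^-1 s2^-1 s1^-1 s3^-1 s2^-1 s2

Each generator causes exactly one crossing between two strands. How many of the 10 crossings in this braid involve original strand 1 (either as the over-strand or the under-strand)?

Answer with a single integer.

Gen 1: crossing 2x3. Involves strand 1? no. Count so far: 0
Gen 2: crossing 3x2. Involves strand 1? no. Count so far: 0
Gen 3: crossing 1x2. Involves strand 1? yes. Count so far: 1
Gen 4: crossing 3x4. Involves strand 1? no. Count so far: 1
Gen 5: crossing 4x3. Involves strand 1? no. Count so far: 1
Gen 6: crossing 1x3. Involves strand 1? yes. Count so far: 2
Gen 7: crossing 2x3. Involves strand 1? no. Count so far: 2
Gen 8: crossing 1x4. Involves strand 1? yes. Count so far: 3
Gen 9: crossing 2x4. Involves strand 1? no. Count so far: 3
Gen 10: crossing 4x2. Involves strand 1? no. Count so far: 3

Answer: 3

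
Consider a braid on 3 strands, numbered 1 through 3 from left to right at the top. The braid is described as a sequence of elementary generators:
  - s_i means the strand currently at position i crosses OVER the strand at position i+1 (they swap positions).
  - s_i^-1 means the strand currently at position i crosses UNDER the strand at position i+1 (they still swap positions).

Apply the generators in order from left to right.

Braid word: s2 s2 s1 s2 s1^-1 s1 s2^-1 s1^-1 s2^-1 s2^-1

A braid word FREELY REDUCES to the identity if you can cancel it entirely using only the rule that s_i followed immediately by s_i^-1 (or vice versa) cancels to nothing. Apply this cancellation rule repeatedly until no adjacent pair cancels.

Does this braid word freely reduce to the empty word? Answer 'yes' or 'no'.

Gen 1 (s2): push. Stack: [s2]
Gen 2 (s2): push. Stack: [s2 s2]
Gen 3 (s1): push. Stack: [s2 s2 s1]
Gen 4 (s2): push. Stack: [s2 s2 s1 s2]
Gen 5 (s1^-1): push. Stack: [s2 s2 s1 s2 s1^-1]
Gen 6 (s1): cancels prior s1^-1. Stack: [s2 s2 s1 s2]
Gen 7 (s2^-1): cancels prior s2. Stack: [s2 s2 s1]
Gen 8 (s1^-1): cancels prior s1. Stack: [s2 s2]
Gen 9 (s2^-1): cancels prior s2. Stack: [s2]
Gen 10 (s2^-1): cancels prior s2. Stack: []
Reduced word: (empty)

Answer: yes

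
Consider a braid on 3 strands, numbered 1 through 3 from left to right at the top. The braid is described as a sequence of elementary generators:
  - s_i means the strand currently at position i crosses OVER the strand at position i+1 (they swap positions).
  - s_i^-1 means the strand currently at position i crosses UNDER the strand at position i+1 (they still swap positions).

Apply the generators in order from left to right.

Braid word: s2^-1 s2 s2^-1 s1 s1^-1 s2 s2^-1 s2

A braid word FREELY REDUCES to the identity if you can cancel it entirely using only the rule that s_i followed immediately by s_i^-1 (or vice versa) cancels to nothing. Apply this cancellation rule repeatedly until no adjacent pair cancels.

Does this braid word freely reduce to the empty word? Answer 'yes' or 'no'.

Gen 1 (s2^-1): push. Stack: [s2^-1]
Gen 2 (s2): cancels prior s2^-1. Stack: []
Gen 3 (s2^-1): push. Stack: [s2^-1]
Gen 4 (s1): push. Stack: [s2^-1 s1]
Gen 5 (s1^-1): cancels prior s1. Stack: [s2^-1]
Gen 6 (s2): cancels prior s2^-1. Stack: []
Gen 7 (s2^-1): push. Stack: [s2^-1]
Gen 8 (s2): cancels prior s2^-1. Stack: []
Reduced word: (empty)

Answer: yes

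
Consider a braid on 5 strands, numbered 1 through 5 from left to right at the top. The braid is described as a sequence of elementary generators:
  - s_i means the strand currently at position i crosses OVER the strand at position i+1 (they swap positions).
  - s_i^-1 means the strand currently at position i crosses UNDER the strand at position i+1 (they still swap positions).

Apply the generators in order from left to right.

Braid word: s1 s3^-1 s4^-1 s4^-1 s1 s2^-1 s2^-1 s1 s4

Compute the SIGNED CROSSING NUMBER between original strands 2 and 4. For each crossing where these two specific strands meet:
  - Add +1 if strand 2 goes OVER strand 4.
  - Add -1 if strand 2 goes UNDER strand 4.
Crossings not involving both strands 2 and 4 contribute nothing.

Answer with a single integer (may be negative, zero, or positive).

Answer: 0

Derivation:
Gen 1: crossing 1x2. Both 2&4? no. Sum: 0
Gen 2: crossing 3x4. Both 2&4? no. Sum: 0
Gen 3: crossing 3x5. Both 2&4? no. Sum: 0
Gen 4: crossing 5x3. Both 2&4? no. Sum: 0
Gen 5: crossing 2x1. Both 2&4? no. Sum: 0
Gen 6: 2 under 4. Both 2&4? yes. Contrib: -1. Sum: -1
Gen 7: 4 under 2. Both 2&4? yes. Contrib: +1. Sum: 0
Gen 8: crossing 1x2. Both 2&4? no. Sum: 0
Gen 9: crossing 3x5. Both 2&4? no. Sum: 0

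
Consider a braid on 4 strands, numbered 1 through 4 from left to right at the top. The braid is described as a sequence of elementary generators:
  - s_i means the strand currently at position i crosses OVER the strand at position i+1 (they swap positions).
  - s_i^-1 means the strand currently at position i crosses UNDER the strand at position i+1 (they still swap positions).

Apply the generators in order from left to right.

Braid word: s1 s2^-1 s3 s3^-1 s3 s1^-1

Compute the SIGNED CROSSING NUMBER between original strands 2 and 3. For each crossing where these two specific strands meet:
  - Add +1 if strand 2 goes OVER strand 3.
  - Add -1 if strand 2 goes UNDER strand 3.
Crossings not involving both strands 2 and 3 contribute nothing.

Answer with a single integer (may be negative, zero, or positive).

Answer: -1

Derivation:
Gen 1: crossing 1x2. Both 2&3? no. Sum: 0
Gen 2: crossing 1x3. Both 2&3? no. Sum: 0
Gen 3: crossing 1x4. Both 2&3? no. Sum: 0
Gen 4: crossing 4x1. Both 2&3? no. Sum: 0
Gen 5: crossing 1x4. Both 2&3? no. Sum: 0
Gen 6: 2 under 3. Both 2&3? yes. Contrib: -1. Sum: -1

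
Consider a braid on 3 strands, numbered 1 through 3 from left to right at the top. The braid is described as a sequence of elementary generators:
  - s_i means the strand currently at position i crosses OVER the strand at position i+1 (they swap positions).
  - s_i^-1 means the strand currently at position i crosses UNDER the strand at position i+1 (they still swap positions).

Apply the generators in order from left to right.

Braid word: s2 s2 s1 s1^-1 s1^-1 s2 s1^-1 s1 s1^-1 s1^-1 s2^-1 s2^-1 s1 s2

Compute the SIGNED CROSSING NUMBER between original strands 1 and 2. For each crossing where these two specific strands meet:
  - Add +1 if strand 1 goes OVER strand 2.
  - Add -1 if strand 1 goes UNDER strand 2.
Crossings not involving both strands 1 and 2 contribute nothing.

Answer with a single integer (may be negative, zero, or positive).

Gen 1: crossing 2x3. Both 1&2? no. Sum: 0
Gen 2: crossing 3x2. Both 1&2? no. Sum: 0
Gen 3: 1 over 2. Both 1&2? yes. Contrib: +1. Sum: 1
Gen 4: 2 under 1. Both 1&2? yes. Contrib: +1. Sum: 2
Gen 5: 1 under 2. Both 1&2? yes. Contrib: -1. Sum: 1
Gen 6: crossing 1x3. Both 1&2? no. Sum: 1
Gen 7: crossing 2x3. Both 1&2? no. Sum: 1
Gen 8: crossing 3x2. Both 1&2? no. Sum: 1
Gen 9: crossing 2x3. Both 1&2? no. Sum: 1
Gen 10: crossing 3x2. Both 1&2? no. Sum: 1
Gen 11: crossing 3x1. Both 1&2? no. Sum: 1
Gen 12: crossing 1x3. Both 1&2? no. Sum: 1
Gen 13: crossing 2x3. Both 1&2? no. Sum: 1
Gen 14: 2 over 1. Both 1&2? yes. Contrib: -1. Sum: 0

Answer: 0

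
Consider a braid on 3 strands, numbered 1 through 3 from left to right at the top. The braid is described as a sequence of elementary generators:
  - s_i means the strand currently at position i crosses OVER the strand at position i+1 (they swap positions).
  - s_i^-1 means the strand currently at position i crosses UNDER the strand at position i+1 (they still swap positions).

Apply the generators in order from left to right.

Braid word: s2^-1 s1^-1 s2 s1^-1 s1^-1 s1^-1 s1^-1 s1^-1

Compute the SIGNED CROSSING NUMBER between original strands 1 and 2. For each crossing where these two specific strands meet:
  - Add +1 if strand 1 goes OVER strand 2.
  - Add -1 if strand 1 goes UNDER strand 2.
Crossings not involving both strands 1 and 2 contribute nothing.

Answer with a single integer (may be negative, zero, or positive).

Gen 1: crossing 2x3. Both 1&2? no. Sum: 0
Gen 2: crossing 1x3. Both 1&2? no. Sum: 0
Gen 3: 1 over 2. Both 1&2? yes. Contrib: +1. Sum: 1
Gen 4: crossing 3x2. Both 1&2? no. Sum: 1
Gen 5: crossing 2x3. Both 1&2? no. Sum: 1
Gen 6: crossing 3x2. Both 1&2? no. Sum: 1
Gen 7: crossing 2x3. Both 1&2? no. Sum: 1
Gen 8: crossing 3x2. Both 1&2? no. Sum: 1

Answer: 1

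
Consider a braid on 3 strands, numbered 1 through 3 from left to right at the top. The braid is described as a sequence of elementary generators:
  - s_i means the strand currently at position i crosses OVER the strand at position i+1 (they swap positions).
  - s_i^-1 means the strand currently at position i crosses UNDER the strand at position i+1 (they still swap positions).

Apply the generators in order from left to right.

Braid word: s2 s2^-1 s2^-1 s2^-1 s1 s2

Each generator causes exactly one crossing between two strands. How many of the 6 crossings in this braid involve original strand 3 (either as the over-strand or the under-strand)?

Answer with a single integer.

Answer: 5

Derivation:
Gen 1: crossing 2x3. Involves strand 3? yes. Count so far: 1
Gen 2: crossing 3x2. Involves strand 3? yes. Count so far: 2
Gen 3: crossing 2x3. Involves strand 3? yes. Count so far: 3
Gen 4: crossing 3x2. Involves strand 3? yes. Count so far: 4
Gen 5: crossing 1x2. Involves strand 3? no. Count so far: 4
Gen 6: crossing 1x3. Involves strand 3? yes. Count so far: 5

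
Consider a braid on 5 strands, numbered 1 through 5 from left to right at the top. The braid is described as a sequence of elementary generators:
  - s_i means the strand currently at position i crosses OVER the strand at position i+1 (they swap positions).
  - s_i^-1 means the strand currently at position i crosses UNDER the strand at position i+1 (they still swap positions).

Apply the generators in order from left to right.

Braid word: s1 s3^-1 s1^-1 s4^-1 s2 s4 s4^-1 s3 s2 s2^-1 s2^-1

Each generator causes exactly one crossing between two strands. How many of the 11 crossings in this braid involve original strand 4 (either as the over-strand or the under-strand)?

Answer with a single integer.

Gen 1: crossing 1x2. Involves strand 4? no. Count so far: 0
Gen 2: crossing 3x4. Involves strand 4? yes. Count so far: 1
Gen 3: crossing 2x1. Involves strand 4? no. Count so far: 1
Gen 4: crossing 3x5. Involves strand 4? no. Count so far: 1
Gen 5: crossing 2x4. Involves strand 4? yes. Count so far: 2
Gen 6: crossing 5x3. Involves strand 4? no. Count so far: 2
Gen 7: crossing 3x5. Involves strand 4? no. Count so far: 2
Gen 8: crossing 2x5. Involves strand 4? no. Count so far: 2
Gen 9: crossing 4x5. Involves strand 4? yes. Count so far: 3
Gen 10: crossing 5x4. Involves strand 4? yes. Count so far: 4
Gen 11: crossing 4x5. Involves strand 4? yes. Count so far: 5

Answer: 5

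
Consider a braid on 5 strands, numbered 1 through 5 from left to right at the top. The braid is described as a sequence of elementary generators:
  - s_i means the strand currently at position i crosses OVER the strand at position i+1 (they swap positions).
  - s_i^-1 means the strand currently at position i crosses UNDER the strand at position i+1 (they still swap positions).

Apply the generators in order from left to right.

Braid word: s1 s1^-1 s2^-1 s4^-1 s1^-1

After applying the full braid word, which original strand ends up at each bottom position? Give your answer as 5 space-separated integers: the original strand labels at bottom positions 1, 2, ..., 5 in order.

Answer: 3 1 2 5 4

Derivation:
Gen 1 (s1): strand 1 crosses over strand 2. Perm now: [2 1 3 4 5]
Gen 2 (s1^-1): strand 2 crosses under strand 1. Perm now: [1 2 3 4 5]
Gen 3 (s2^-1): strand 2 crosses under strand 3. Perm now: [1 3 2 4 5]
Gen 4 (s4^-1): strand 4 crosses under strand 5. Perm now: [1 3 2 5 4]
Gen 5 (s1^-1): strand 1 crosses under strand 3. Perm now: [3 1 2 5 4]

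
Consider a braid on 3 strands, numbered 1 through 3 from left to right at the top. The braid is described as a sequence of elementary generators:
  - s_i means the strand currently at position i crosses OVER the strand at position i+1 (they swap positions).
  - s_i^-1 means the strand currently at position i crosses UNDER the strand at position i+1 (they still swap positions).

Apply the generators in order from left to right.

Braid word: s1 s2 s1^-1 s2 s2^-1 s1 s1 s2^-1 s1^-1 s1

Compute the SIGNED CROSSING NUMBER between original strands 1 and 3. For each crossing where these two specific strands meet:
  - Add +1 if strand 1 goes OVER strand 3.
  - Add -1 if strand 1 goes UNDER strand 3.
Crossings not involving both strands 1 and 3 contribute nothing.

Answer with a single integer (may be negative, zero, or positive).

Gen 1: crossing 1x2. Both 1&3? no. Sum: 0
Gen 2: 1 over 3. Both 1&3? yes. Contrib: +1. Sum: 1
Gen 3: crossing 2x3. Both 1&3? no. Sum: 1
Gen 4: crossing 2x1. Both 1&3? no. Sum: 1
Gen 5: crossing 1x2. Both 1&3? no. Sum: 1
Gen 6: crossing 3x2. Both 1&3? no. Sum: 1
Gen 7: crossing 2x3. Both 1&3? no. Sum: 1
Gen 8: crossing 2x1. Both 1&3? no. Sum: 1
Gen 9: 3 under 1. Both 1&3? yes. Contrib: +1. Sum: 2
Gen 10: 1 over 3. Both 1&3? yes. Contrib: +1. Sum: 3

Answer: 3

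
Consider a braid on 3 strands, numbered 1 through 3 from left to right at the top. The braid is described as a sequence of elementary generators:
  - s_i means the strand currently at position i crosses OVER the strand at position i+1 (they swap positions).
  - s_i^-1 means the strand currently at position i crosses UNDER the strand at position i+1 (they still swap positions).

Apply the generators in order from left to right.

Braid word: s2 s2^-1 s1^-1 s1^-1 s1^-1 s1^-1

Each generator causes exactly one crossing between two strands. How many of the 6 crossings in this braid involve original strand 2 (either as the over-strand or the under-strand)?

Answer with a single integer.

Gen 1: crossing 2x3. Involves strand 2? yes. Count so far: 1
Gen 2: crossing 3x2. Involves strand 2? yes. Count so far: 2
Gen 3: crossing 1x2. Involves strand 2? yes. Count so far: 3
Gen 4: crossing 2x1. Involves strand 2? yes. Count so far: 4
Gen 5: crossing 1x2. Involves strand 2? yes. Count so far: 5
Gen 6: crossing 2x1. Involves strand 2? yes. Count so far: 6

Answer: 6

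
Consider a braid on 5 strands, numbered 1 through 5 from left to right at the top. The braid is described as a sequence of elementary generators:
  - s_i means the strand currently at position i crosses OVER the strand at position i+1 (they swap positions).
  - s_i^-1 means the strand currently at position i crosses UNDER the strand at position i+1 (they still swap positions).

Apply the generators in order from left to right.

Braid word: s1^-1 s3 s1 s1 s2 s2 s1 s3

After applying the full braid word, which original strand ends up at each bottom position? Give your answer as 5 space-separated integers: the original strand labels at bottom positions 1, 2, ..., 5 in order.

Answer: 1 2 3 4 5

Derivation:
Gen 1 (s1^-1): strand 1 crosses under strand 2. Perm now: [2 1 3 4 5]
Gen 2 (s3): strand 3 crosses over strand 4. Perm now: [2 1 4 3 5]
Gen 3 (s1): strand 2 crosses over strand 1. Perm now: [1 2 4 3 5]
Gen 4 (s1): strand 1 crosses over strand 2. Perm now: [2 1 4 3 5]
Gen 5 (s2): strand 1 crosses over strand 4. Perm now: [2 4 1 3 5]
Gen 6 (s2): strand 4 crosses over strand 1. Perm now: [2 1 4 3 5]
Gen 7 (s1): strand 2 crosses over strand 1. Perm now: [1 2 4 3 5]
Gen 8 (s3): strand 4 crosses over strand 3. Perm now: [1 2 3 4 5]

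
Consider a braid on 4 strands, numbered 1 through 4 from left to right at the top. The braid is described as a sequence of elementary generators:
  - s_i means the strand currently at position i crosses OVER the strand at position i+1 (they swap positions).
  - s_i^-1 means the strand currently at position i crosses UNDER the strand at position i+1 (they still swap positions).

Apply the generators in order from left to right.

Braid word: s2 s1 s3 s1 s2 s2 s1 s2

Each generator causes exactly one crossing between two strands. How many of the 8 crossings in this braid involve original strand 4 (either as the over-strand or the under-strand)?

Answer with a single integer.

Answer: 4

Derivation:
Gen 1: crossing 2x3. Involves strand 4? no. Count so far: 0
Gen 2: crossing 1x3. Involves strand 4? no. Count so far: 0
Gen 3: crossing 2x4. Involves strand 4? yes. Count so far: 1
Gen 4: crossing 3x1. Involves strand 4? no. Count so far: 1
Gen 5: crossing 3x4. Involves strand 4? yes. Count so far: 2
Gen 6: crossing 4x3. Involves strand 4? yes. Count so far: 3
Gen 7: crossing 1x3. Involves strand 4? no. Count so far: 3
Gen 8: crossing 1x4. Involves strand 4? yes. Count so far: 4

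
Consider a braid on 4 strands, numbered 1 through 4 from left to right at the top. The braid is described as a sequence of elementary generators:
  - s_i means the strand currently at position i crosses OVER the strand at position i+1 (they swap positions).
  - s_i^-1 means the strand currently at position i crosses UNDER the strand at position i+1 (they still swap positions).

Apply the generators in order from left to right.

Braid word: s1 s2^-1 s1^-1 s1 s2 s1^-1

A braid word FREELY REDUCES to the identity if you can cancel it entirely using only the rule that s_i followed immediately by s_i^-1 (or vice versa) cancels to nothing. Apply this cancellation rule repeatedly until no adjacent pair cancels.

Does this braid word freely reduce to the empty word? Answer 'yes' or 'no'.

Gen 1 (s1): push. Stack: [s1]
Gen 2 (s2^-1): push. Stack: [s1 s2^-1]
Gen 3 (s1^-1): push. Stack: [s1 s2^-1 s1^-1]
Gen 4 (s1): cancels prior s1^-1. Stack: [s1 s2^-1]
Gen 5 (s2): cancels prior s2^-1. Stack: [s1]
Gen 6 (s1^-1): cancels prior s1. Stack: []
Reduced word: (empty)

Answer: yes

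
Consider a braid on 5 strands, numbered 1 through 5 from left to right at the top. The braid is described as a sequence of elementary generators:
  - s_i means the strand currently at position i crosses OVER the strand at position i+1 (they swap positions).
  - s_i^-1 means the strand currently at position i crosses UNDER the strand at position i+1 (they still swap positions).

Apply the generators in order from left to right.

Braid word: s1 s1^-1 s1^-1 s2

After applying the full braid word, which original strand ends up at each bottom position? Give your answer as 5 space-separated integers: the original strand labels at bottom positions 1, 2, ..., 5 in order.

Gen 1 (s1): strand 1 crosses over strand 2. Perm now: [2 1 3 4 5]
Gen 2 (s1^-1): strand 2 crosses under strand 1. Perm now: [1 2 3 4 5]
Gen 3 (s1^-1): strand 1 crosses under strand 2. Perm now: [2 1 3 4 5]
Gen 4 (s2): strand 1 crosses over strand 3. Perm now: [2 3 1 4 5]

Answer: 2 3 1 4 5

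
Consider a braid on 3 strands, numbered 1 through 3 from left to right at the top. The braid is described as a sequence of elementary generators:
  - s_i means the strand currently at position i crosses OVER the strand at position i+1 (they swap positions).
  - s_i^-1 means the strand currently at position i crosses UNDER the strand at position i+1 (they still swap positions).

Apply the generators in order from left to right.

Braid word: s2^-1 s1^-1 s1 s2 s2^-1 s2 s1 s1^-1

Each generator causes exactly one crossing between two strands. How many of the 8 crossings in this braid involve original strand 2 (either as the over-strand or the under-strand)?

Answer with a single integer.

Answer: 6

Derivation:
Gen 1: crossing 2x3. Involves strand 2? yes. Count so far: 1
Gen 2: crossing 1x3. Involves strand 2? no. Count so far: 1
Gen 3: crossing 3x1. Involves strand 2? no. Count so far: 1
Gen 4: crossing 3x2. Involves strand 2? yes. Count so far: 2
Gen 5: crossing 2x3. Involves strand 2? yes. Count so far: 3
Gen 6: crossing 3x2. Involves strand 2? yes. Count so far: 4
Gen 7: crossing 1x2. Involves strand 2? yes. Count so far: 5
Gen 8: crossing 2x1. Involves strand 2? yes. Count so far: 6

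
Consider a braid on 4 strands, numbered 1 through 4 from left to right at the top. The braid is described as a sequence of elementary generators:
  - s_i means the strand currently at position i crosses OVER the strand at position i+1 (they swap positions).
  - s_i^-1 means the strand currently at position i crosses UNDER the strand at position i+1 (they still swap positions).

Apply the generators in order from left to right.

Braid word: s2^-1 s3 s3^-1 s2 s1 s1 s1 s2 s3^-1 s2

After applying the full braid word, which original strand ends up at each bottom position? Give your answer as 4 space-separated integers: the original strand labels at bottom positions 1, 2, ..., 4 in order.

Gen 1 (s2^-1): strand 2 crosses under strand 3. Perm now: [1 3 2 4]
Gen 2 (s3): strand 2 crosses over strand 4. Perm now: [1 3 4 2]
Gen 3 (s3^-1): strand 4 crosses under strand 2. Perm now: [1 3 2 4]
Gen 4 (s2): strand 3 crosses over strand 2. Perm now: [1 2 3 4]
Gen 5 (s1): strand 1 crosses over strand 2. Perm now: [2 1 3 4]
Gen 6 (s1): strand 2 crosses over strand 1. Perm now: [1 2 3 4]
Gen 7 (s1): strand 1 crosses over strand 2. Perm now: [2 1 3 4]
Gen 8 (s2): strand 1 crosses over strand 3. Perm now: [2 3 1 4]
Gen 9 (s3^-1): strand 1 crosses under strand 4. Perm now: [2 3 4 1]
Gen 10 (s2): strand 3 crosses over strand 4. Perm now: [2 4 3 1]

Answer: 2 4 3 1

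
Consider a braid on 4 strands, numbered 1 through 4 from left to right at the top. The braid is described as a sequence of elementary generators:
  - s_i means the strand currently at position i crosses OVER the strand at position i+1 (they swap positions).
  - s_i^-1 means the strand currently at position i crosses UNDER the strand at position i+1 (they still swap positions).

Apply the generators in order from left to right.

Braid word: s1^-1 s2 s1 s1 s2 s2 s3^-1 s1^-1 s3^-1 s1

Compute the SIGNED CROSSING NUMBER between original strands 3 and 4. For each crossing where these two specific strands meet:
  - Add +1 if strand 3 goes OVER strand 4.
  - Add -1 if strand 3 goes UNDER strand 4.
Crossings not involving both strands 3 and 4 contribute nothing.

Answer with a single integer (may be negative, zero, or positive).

Answer: 0

Derivation:
Gen 1: crossing 1x2. Both 3&4? no. Sum: 0
Gen 2: crossing 1x3. Both 3&4? no. Sum: 0
Gen 3: crossing 2x3. Both 3&4? no. Sum: 0
Gen 4: crossing 3x2. Both 3&4? no. Sum: 0
Gen 5: crossing 3x1. Both 3&4? no. Sum: 0
Gen 6: crossing 1x3. Both 3&4? no. Sum: 0
Gen 7: crossing 1x4. Both 3&4? no. Sum: 0
Gen 8: crossing 2x3. Both 3&4? no. Sum: 0
Gen 9: crossing 4x1. Both 3&4? no. Sum: 0
Gen 10: crossing 3x2. Both 3&4? no. Sum: 0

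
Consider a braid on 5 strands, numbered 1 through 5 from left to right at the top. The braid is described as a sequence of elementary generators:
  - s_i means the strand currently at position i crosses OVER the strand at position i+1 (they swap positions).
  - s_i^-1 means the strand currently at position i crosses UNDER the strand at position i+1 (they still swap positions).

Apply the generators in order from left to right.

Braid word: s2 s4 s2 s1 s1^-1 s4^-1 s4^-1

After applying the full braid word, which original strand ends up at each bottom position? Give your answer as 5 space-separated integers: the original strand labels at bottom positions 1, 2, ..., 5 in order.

Gen 1 (s2): strand 2 crosses over strand 3. Perm now: [1 3 2 4 5]
Gen 2 (s4): strand 4 crosses over strand 5. Perm now: [1 3 2 5 4]
Gen 3 (s2): strand 3 crosses over strand 2. Perm now: [1 2 3 5 4]
Gen 4 (s1): strand 1 crosses over strand 2. Perm now: [2 1 3 5 4]
Gen 5 (s1^-1): strand 2 crosses under strand 1. Perm now: [1 2 3 5 4]
Gen 6 (s4^-1): strand 5 crosses under strand 4. Perm now: [1 2 3 4 5]
Gen 7 (s4^-1): strand 4 crosses under strand 5. Perm now: [1 2 3 5 4]

Answer: 1 2 3 5 4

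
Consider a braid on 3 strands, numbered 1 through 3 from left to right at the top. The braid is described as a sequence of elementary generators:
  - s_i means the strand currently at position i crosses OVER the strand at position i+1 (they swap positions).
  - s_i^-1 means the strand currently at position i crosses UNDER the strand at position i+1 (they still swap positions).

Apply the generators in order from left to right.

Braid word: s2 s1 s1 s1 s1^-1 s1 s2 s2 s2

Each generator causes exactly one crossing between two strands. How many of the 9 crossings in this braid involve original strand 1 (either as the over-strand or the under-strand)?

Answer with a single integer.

Gen 1: crossing 2x3. Involves strand 1? no. Count so far: 0
Gen 2: crossing 1x3. Involves strand 1? yes. Count so far: 1
Gen 3: crossing 3x1. Involves strand 1? yes. Count so far: 2
Gen 4: crossing 1x3. Involves strand 1? yes. Count so far: 3
Gen 5: crossing 3x1. Involves strand 1? yes. Count so far: 4
Gen 6: crossing 1x3. Involves strand 1? yes. Count so far: 5
Gen 7: crossing 1x2. Involves strand 1? yes. Count so far: 6
Gen 8: crossing 2x1. Involves strand 1? yes. Count so far: 7
Gen 9: crossing 1x2. Involves strand 1? yes. Count so far: 8

Answer: 8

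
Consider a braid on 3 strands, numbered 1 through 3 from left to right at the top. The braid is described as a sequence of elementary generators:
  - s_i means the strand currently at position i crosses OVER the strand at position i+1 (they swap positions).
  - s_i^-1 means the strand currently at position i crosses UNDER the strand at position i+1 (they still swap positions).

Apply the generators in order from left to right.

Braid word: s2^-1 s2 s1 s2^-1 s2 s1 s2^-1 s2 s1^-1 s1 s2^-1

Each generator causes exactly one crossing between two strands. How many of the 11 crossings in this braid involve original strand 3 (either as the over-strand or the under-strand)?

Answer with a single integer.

Answer: 7

Derivation:
Gen 1: crossing 2x3. Involves strand 3? yes. Count so far: 1
Gen 2: crossing 3x2. Involves strand 3? yes. Count so far: 2
Gen 3: crossing 1x2. Involves strand 3? no. Count so far: 2
Gen 4: crossing 1x3. Involves strand 3? yes. Count so far: 3
Gen 5: crossing 3x1. Involves strand 3? yes. Count so far: 4
Gen 6: crossing 2x1. Involves strand 3? no. Count so far: 4
Gen 7: crossing 2x3. Involves strand 3? yes. Count so far: 5
Gen 8: crossing 3x2. Involves strand 3? yes. Count so far: 6
Gen 9: crossing 1x2. Involves strand 3? no. Count so far: 6
Gen 10: crossing 2x1. Involves strand 3? no. Count so far: 6
Gen 11: crossing 2x3. Involves strand 3? yes. Count so far: 7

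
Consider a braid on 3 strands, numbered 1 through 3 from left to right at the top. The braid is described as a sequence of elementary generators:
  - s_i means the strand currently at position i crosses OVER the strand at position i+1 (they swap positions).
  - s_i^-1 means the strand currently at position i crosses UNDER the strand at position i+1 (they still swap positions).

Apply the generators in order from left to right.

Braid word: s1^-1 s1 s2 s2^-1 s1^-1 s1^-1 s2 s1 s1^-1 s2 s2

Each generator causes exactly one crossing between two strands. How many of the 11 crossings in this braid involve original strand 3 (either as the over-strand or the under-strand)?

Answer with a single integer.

Answer: 7

Derivation:
Gen 1: crossing 1x2. Involves strand 3? no. Count so far: 0
Gen 2: crossing 2x1. Involves strand 3? no. Count so far: 0
Gen 3: crossing 2x3. Involves strand 3? yes. Count so far: 1
Gen 4: crossing 3x2. Involves strand 3? yes. Count so far: 2
Gen 5: crossing 1x2. Involves strand 3? no. Count so far: 2
Gen 6: crossing 2x1. Involves strand 3? no. Count so far: 2
Gen 7: crossing 2x3. Involves strand 3? yes. Count so far: 3
Gen 8: crossing 1x3. Involves strand 3? yes. Count so far: 4
Gen 9: crossing 3x1. Involves strand 3? yes. Count so far: 5
Gen 10: crossing 3x2. Involves strand 3? yes. Count so far: 6
Gen 11: crossing 2x3. Involves strand 3? yes. Count so far: 7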